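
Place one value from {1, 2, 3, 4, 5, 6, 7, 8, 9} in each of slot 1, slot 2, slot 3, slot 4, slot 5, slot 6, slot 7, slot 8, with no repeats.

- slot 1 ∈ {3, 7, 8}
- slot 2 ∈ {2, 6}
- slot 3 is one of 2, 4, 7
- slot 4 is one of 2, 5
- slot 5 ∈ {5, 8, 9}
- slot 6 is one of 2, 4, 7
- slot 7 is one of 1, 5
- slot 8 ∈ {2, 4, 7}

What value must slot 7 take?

1

slot 3, slot 6, slot 8 share exactly the 3 values {2, 4, 7}; by pigeonhole those values go to them, so strike 2, 4, 7 from slot 1, slot 2, slot 4.
slot 2's domain is down to {6}, so slot 2 = 6.
slot 4 has just one choice, so slot 4 = 5. Strike 5 from slot 5, slot 7.
So slot 7 = 1.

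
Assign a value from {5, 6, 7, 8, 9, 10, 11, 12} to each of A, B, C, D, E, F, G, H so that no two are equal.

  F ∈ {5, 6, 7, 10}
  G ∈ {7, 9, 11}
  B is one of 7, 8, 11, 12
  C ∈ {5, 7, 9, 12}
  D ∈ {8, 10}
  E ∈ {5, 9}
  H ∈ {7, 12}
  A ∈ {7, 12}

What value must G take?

Among the 8 variables, 6 fits only F (and all 8 values in {5, 6, 7, 8, 9, 10, 11, 12} must be used), so F = 6.
The 7 still-open variables together cover exactly {5, 7, 8, 9, 10, 11, 12} — 7 values for 7 variables — and 10 appears only in D's list, so D = 10.
The 6 still-open variables draw from only 6 values {5, 7, 8, 9, 11, 12}, so each is used; only B can be 8, hence B = 8.
The 5 still-open variables together cover exactly {5, 7, 9, 11, 12} — 5 values for 5 variables — and 11 appears only in G's list, so G = 11.

11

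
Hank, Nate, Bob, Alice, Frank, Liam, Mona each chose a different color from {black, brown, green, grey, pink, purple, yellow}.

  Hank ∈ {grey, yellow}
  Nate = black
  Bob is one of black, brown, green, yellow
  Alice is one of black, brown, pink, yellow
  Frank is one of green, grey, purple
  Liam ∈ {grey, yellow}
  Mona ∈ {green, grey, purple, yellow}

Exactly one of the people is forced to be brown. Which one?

Nate's domain is down to {black}, so Nate = black. Remove black from Bob, Alice.
The 6 still-open variables draw from only 6 values {brown, green, grey, pink, purple, yellow}, so each is used; only Alice can be pink, hence Alice = pink.
The 5 still-open variables together cover exactly {brown, green, grey, purple, yellow} — 5 values for 5 variables — and brown appears only in Bob's list, so Bob = brown.

Bob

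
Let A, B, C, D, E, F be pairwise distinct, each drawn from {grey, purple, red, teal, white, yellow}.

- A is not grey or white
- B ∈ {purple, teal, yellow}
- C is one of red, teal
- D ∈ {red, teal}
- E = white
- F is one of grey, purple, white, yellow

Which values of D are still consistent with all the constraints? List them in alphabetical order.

E has just one choice, so E = white. Strike white from F.
Among the 5 still-open variables, grey fits only F (and all 5 values in {grey, purple, red, teal, yellow} must be used), so F = grey.
C and D between them cover only {red, teal} — a naked pair. Remove those values from A, B.
No further eliminations apply; D can still be any of red, teal.

red, teal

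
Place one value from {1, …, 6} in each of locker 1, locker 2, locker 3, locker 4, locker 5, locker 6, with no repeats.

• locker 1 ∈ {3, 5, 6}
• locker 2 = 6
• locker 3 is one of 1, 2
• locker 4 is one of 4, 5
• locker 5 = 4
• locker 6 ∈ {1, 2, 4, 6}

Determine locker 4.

5

locker 2 has just one choice, so locker 2 = 6. Eliminate 6 elsewhere: locker 1, locker 6.
That leaves locker 5 = 4. Remove 4 from locker 4, locker 6.
So locker 4 = 5.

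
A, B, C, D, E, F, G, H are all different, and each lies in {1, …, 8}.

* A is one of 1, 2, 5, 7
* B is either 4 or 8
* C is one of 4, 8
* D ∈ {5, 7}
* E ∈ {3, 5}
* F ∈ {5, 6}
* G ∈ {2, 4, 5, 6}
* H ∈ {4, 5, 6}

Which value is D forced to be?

The 8 variables draw from only 8 values {1, 2, 3, 4, 5, 6, 7, 8}, so each is used; only A can be 1, hence A = 1.
The 7 still-open variables draw from only 7 values {2, 3, 4, 5, 6, 7, 8}, so each is used; only G can be 2, hence G = 2.
Among the 6 still-open variables, 3 fits only E (and all 6 values in {3, 4, 5, 6, 7, 8} must be used), so E = 3.
The 5 still-open variables draw from only 5 values {4, 5, 6, 7, 8}, so each is used; only D can be 7, hence D = 7.

7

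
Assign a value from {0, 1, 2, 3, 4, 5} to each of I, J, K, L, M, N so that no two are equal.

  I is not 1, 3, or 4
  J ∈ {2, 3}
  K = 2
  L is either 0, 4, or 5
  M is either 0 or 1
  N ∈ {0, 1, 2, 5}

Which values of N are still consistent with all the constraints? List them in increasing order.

0, 1, 5

K has just one choice, so K = 2. So I, J, N can't be 2.
J's domain is down to {3}, so J = 3.
The 4 still-open variables together cover exactly {0, 1, 4, 5} — 4 values for 4 variables — and 4 appears only in L's list, so L = 4.
No further eliminations apply; N can still be any of 0, 1, 5.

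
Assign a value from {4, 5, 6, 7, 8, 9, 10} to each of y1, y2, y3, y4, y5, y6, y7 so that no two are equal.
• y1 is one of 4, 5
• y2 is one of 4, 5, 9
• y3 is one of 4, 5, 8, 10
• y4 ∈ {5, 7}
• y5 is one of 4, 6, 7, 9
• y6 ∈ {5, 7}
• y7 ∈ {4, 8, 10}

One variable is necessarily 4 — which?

y1

The 7 variables draw from only 7 values {4, 5, 6, 7, 8, 9, 10}, so each is used; only y5 can be 6, hence y5 = 6.
The 6 still-open variables draw from only 6 values {4, 5, 7, 8, 9, 10}, so each is used; only y2 can be 9, hence y2 = 9.
y4 and y6 between them cover only {5, 7} — a naked pair. Remove those values from y1, y3.
So 4 goes to y1.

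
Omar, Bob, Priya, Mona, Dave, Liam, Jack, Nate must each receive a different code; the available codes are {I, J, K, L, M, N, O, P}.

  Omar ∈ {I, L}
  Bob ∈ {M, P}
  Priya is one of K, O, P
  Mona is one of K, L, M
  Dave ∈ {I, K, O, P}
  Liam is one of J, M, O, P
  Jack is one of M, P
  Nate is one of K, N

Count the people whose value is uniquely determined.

2

The 8 variables draw from only 8 values {I, J, K, L, M, N, O, P}, so each is used; only Liam can be J, hence Liam = J.
Among the 7 still-open variables, N fits only Nate (and all 7 values in {I, K, L, M, N, O, P} must be used), so Nate = N.
Bob and Jack share exactly the 2 values {M, P}; by pigeonhole those values go to them, so strike M, P from Priya, Mona, Dave.
Determined: Liam=J, Nate=N. The other people each still have more than one consistent value. That makes 2.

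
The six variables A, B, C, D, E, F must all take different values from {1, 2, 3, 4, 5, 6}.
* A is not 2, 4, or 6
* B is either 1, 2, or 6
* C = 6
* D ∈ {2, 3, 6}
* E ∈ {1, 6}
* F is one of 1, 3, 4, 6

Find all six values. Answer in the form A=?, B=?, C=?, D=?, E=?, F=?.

A=5, B=2, C=6, D=3, E=1, F=4

C's domain is down to {6}, so C = 6. Remove 6 from B, D, E, F.
E must be 1 (only option left). So A, B, F can't be 1.
That leaves B = 2. Eliminate 2 elsewhere: D.
D has just one choice, so D = 3. Remove 3 from A, F.
F must be 4 (only option left).
A must be 5 (only option left).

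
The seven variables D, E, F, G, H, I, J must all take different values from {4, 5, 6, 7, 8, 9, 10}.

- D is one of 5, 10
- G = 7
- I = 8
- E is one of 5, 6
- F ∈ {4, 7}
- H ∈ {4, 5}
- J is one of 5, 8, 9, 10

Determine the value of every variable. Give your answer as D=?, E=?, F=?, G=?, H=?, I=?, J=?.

D=10, E=6, F=4, G=7, H=5, I=8, J=9

G has just one choice, so G = 7. Strike 7 from F.
That leaves I = 8. Eliminate 8 elsewhere: J.
F must be 4 (only option left). Eliminate 4 elsewhere: H.
H must be 5 (only option left). So D, E, J can't be 5.
That leaves D = 10. So J can't be 10.
E has just one choice, so E = 6.
J has just one choice, so J = 9.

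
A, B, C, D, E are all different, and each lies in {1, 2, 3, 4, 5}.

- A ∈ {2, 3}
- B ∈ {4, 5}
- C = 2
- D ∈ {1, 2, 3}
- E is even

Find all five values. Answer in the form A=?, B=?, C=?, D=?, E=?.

C's domain is down to {2}, so C = 2. So A, D, E can't be 2.
E must be 4 (only option left). Strike 4 from B.
A's domain is down to {3}, so A = 3. Strike 3 from D.
B must be 5 (only option left).
D has just one choice, so D = 1.

A=3, B=5, C=2, D=1, E=4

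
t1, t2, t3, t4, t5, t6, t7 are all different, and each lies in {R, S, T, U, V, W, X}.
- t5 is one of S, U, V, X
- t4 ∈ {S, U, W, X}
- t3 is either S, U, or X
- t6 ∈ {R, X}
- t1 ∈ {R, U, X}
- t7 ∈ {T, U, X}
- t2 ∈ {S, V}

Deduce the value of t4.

W

The 7 variables together cover exactly {R, S, T, U, V, W, X} — 7 values for 7 variables — and T appears only in t7's list, so t7 = T.
Among the 6 still-open variables, W fits only t4 (and all 6 values in {R, S, U, V, W, X} must be used), so t4 = W.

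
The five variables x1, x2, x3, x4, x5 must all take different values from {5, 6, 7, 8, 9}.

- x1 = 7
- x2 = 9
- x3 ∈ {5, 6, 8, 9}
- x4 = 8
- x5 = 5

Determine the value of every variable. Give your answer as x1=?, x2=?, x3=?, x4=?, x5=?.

x1=7, x2=9, x3=6, x4=8, x5=5

x1 has just one choice, so x1 = 7.
That leaves x2 = 9. So x3 can't be 9.
x4's domain is down to {8}, so x4 = 8. So x3 can't be 8.
x5 must be 5 (only option left). So x3 can't be 5.
That leaves x3 = 6.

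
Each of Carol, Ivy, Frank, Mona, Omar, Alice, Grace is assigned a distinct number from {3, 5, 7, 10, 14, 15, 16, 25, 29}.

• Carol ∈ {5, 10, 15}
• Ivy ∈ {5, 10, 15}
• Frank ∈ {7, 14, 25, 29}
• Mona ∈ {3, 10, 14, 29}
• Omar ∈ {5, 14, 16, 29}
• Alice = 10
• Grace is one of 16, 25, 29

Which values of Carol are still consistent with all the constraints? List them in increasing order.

5, 15

Alice has just one choice, so Alice = 10. So Carol, Ivy, Mona can't be 10.
The 2 variables Carol and Ivy are confined to {5, 15}, which locks those values in; drop them from Omar.
No further eliminations apply; Carol can still be any of 5, 15.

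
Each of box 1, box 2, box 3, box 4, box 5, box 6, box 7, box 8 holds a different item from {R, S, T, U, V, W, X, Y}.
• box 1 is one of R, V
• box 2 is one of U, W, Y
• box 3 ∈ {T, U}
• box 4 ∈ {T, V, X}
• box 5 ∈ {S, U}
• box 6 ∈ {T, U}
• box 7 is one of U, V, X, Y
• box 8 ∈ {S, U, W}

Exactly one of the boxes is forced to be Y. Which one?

The 8 variables together cover exactly {R, S, T, U, V, W, X, Y} — 8 values for 8 variables — and R appears only in box 1's list, so box 1 = R.
The 2 variables box 3 and box 6 are confined to {T, U}, which locks those values in; drop them from box 2, box 4, box 5, box 7, box 8.
box 5 must be S (only option left). Remove S from box 8.
box 8 has just one choice, so box 8 = W. Remove W from box 2.
So Y goes to box 2.

box 2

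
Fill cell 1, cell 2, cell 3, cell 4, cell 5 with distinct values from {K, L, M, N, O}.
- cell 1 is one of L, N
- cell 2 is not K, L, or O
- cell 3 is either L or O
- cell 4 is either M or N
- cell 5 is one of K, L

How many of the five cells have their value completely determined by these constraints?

3

The 5 variables draw from only 5 values {K, L, M, N, O}, so each is used; only cell 5 can be K, hence cell 5 = K.
Among the 4 still-open variables, O fits only cell 3 (and all 4 values in {L, M, N, O} must be used), so cell 3 = O.
The 3 still-open variables together cover exactly {L, M, N} — 3 values for 3 variables — and L appears only in cell 1's list, so cell 1 = L.
Determined: cell 1=L, cell 3=O, cell 5=K. The other cells each still have more than one consistent value. That makes 3.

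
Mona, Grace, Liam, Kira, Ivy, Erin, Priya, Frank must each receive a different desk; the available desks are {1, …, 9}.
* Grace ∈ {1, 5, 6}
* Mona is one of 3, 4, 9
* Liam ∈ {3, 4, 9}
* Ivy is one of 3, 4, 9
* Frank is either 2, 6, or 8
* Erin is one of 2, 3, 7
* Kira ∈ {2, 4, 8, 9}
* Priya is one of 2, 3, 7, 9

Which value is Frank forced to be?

6

Mona, Liam, Ivy share exactly the 3 values {3, 4, 9}; by pigeonhole those values go to them, so strike 3, 4, 9 from Kira, Erin, Priya.
Erin and Priya share exactly the 2 values {2, 7}; by pigeonhole those values go to them, so strike 2, 7 from Kira, Frank.
That leaves Kira = 8. Strike 8 from Frank.
So Frank = 6.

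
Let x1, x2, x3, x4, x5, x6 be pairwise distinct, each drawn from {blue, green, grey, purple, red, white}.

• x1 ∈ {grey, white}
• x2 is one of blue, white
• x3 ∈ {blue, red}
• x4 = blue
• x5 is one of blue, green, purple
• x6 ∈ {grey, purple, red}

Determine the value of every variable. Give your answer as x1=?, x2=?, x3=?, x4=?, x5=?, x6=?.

x4 must be blue (only option left). Strike blue from x2, x3, x5.
x2 has just one choice, so x2 = white. Eliminate white elsewhere: x1.
x3 must be red (only option left). Strike red from x6.
x1 must be grey (only option left). Remove grey from x6.
x6's domain is down to {purple}, so x6 = purple. Eliminate purple elsewhere: x5.
That leaves x5 = green.

x1=grey, x2=white, x3=red, x4=blue, x5=green, x6=purple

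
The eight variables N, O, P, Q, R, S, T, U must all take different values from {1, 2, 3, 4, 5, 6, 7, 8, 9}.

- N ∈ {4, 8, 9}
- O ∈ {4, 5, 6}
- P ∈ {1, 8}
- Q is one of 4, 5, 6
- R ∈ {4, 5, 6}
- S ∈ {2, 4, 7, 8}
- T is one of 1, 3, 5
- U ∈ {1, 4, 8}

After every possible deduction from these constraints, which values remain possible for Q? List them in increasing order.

The 3 variables O, Q, R are confined to {4, 5, 6}, which locks those values in; drop them from N, S, T, U.
The 2 variables P and U are confined to {1, 8}, which locks those values in; drop them from N, S, T.
That leaves N = 9.
That leaves T = 3.
No further eliminations apply; Q can still be any of 4, 5, 6.

4, 5, 6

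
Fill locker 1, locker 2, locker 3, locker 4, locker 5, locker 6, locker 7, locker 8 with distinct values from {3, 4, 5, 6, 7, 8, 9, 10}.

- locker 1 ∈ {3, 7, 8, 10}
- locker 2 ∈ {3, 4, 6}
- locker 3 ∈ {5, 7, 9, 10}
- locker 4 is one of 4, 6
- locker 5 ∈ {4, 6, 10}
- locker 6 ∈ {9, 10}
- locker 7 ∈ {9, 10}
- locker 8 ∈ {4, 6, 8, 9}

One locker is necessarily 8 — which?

locker 8

The 8 variables together cover exactly {3, 4, 5, 6, 7, 8, 9, 10} — 8 values for 8 variables — and 5 appears only in locker 3's list, so locker 3 = 5.
Among the 7 still-open variables, 7 fits only locker 1 (and all 7 values in {3, 4, 6, 7, 8, 9, 10} must be used), so locker 1 = 7.
The 6 still-open variables together cover exactly {3, 4, 6, 8, 9, 10} — 6 values for 6 variables — and 3 appears only in locker 2's list, so locker 2 = 3.
The 5 still-open variables draw from only 5 values {4, 6, 8, 9, 10}, so each is used; only locker 8 can be 8, hence locker 8 = 8.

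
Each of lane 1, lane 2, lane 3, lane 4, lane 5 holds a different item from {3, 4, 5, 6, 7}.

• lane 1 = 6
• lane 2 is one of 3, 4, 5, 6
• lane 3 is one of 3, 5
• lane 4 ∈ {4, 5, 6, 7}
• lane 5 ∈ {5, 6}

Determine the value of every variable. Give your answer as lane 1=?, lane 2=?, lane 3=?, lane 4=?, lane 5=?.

lane 1=6, lane 2=4, lane 3=3, lane 4=7, lane 5=5

lane 1's domain is down to {6}, so lane 1 = 6. So lane 2, lane 4, lane 5 can't be 6.
lane 5 must be 5 (only option left). Remove 5 from lane 2, lane 3, lane 4.
lane 3's domain is down to {3}, so lane 3 = 3. Eliminate 3 elsewhere: lane 2.
That leaves lane 2 = 4. Remove 4 from lane 4.
That leaves lane 4 = 7.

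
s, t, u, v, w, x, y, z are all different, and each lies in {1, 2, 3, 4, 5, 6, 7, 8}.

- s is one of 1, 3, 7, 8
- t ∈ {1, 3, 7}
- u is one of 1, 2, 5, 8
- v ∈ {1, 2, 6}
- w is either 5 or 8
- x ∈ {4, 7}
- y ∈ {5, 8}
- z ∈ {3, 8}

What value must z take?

The 8 variables draw from only 8 values {1, 2, 3, 4, 5, 6, 7, 8}, so each is used; only x can be 4, hence x = 4.
Among the 7 still-open variables, 6 fits only v (and all 7 values in {1, 2, 3, 5, 6, 7, 8} must be used), so v = 6.
Among the 6 still-open variables, 2 fits only u (and all 6 values in {1, 2, 3, 5, 7, 8} must be used), so u = 2.
The 2 variables w and y are confined to {5, 8}, which locks those values in; drop them from s, z.
So z = 3.

3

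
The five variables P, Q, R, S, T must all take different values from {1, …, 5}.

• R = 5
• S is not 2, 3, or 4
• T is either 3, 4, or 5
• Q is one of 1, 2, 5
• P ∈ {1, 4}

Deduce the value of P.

R's domain is down to {5}, so R = 5. Strike 5 from Q, S, T.
S has just one choice, so S = 1. Eliminate 1 elsewhere: P, Q.
So P = 4.

4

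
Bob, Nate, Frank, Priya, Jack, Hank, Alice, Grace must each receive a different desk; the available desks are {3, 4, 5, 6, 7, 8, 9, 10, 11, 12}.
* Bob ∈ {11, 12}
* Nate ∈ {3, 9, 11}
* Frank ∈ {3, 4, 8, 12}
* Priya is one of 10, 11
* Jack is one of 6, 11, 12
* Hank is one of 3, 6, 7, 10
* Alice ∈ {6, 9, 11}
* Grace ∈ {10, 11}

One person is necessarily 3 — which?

The 2 variables Priya and Grace are confined to {10, 11}, which locks those values in; drop them from Bob, Nate, Jack, Hank, Alice.
Bob's domain is down to {12}, so Bob = 12. Remove 12 from Frank, Jack.
That leaves Jack = 6. So Hank, Alice can't be 6.
Alice must be 9 (only option left). So Nate can't be 9.
So 3 goes to Nate.

Nate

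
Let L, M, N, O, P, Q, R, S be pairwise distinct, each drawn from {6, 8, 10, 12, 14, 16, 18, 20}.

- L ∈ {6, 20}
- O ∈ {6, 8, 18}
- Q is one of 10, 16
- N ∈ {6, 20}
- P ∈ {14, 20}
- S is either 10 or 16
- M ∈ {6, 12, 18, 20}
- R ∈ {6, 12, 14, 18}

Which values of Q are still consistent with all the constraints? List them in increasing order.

The 8 variables draw from only 8 values {6, 8, 10, 12, 14, 16, 18, 20}, so each is used; only O can be 8, hence O = 8.
The 2 variables L and N are confined to {6, 20}, which locks those values in; drop them from M, P, R.
P's domain is down to {14}, so P = 14. Eliminate 14 elsewhere: R.
No further eliminations apply; Q can still be any of 10, 16.

10, 16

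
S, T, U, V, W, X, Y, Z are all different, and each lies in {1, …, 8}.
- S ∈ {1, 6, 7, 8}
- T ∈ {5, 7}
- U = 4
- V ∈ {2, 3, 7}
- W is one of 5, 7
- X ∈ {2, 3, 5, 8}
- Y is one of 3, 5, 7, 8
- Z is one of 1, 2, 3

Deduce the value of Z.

U must be 4 (only option left).
The 7 still-open variables draw from only 7 values {1, 2, 3, 5, 6, 7, 8}, so each is used; only S can be 6, hence S = 6.
Among the 6 still-open variables, 1 fits only Z (and all 6 values in {1, 2, 3, 5, 7, 8} must be used), so Z = 1.

1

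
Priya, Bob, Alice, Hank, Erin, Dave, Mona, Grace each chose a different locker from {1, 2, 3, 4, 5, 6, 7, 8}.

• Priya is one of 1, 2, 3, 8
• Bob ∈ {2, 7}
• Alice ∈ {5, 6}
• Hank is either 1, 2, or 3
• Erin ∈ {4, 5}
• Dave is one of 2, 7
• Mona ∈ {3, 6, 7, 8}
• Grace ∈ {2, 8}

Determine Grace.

Among the 8 variables, 4 fits only Erin (and all 8 values in {1, 2, 3, 4, 5, 6, 7, 8} must be used), so Erin = 4.
Among the 7 still-open variables, 5 fits only Alice (and all 7 values in {1, 2, 3, 5, 6, 7, 8} must be used), so Alice = 5.
Among the 6 still-open variables, 6 fits only Mona (and all 6 values in {1, 2, 3, 6, 7, 8} must be used), so Mona = 6.
Bob and Dave share exactly the 2 values {2, 7}; by pigeonhole those values go to them, so strike 2, 7 from Priya, Hank, Grace.
So Grace = 8.

8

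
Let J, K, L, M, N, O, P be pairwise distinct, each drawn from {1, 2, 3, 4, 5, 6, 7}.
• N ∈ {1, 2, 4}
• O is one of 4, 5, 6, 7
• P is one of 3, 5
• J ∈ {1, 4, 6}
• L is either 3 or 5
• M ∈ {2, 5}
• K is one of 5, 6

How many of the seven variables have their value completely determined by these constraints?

Among the 7 variables, 7 fits only O (and all 7 values in {1, 2, 3, 4, 5, 6, 7} must be used), so O = 7.
The 2 variables L and P are confined to {3, 5}, which locks those values in; drop them from K, M.
That leaves K = 6. Remove 6 from J.
M's domain is down to {2}, so M = 2. Remove 2 from N.
Determined: K=6, M=2, O=7. The other variables each still have more than one consistent value. That makes 3.

3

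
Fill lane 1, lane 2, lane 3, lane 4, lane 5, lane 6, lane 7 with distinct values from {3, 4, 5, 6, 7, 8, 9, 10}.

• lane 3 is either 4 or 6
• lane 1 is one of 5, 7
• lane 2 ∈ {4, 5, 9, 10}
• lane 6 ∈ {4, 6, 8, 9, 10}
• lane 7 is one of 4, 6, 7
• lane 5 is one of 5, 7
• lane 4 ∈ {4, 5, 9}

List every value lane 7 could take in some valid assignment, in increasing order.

4, 6

The 7 variables together cover exactly {4, 5, 6, 7, 8, 9, 10} — 7 values for 7 variables — and 8 appears only in lane 6's list, so lane 6 = 8.
Among the 6 still-open variables, 10 fits only lane 2 (and all 6 values in {4, 5, 6, 7, 9, 10} must be used), so lane 2 = 10.
Among the 5 still-open variables, 9 fits only lane 4 (and all 5 values in {4, 5, 6, 7, 9} must be used), so lane 4 = 9.
lane 1 and lane 5 between them cover only {5, 7} — a naked pair. Remove those values from lane 7.
No further eliminations apply; lane 7 can still be any of 4, 6.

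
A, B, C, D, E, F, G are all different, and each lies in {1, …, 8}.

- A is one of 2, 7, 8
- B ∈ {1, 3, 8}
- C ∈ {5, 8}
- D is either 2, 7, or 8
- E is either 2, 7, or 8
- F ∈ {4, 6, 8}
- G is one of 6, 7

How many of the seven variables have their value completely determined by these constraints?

The 3 variables A, D, E are confined to {2, 7, 8}, which locks those values in; drop them from B, C, F, G.
C has just one choice, so C = 5.
G must be 6 (only option left). Remove 6 from F.
F has just one choice, so F = 4.
Determined: C=5, F=4, G=6. The other variables each still have more than one consistent value. That makes 3.

3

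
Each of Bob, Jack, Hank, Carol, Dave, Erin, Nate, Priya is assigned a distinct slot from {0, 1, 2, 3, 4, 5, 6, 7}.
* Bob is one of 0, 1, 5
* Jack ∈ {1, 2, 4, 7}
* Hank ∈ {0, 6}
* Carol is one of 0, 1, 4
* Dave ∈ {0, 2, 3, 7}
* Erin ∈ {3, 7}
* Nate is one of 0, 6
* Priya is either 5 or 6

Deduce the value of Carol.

Hank and Nate share exactly the 2 values {0, 6}; by pigeonhole those values go to them, so strike 0, 6 from Bob, Carol, Dave, Priya.
Priya has just one choice, so Priya = 5. Strike 5 from Bob.
Bob's domain is down to {1}, so Bob = 1. Strike 1 from Jack, Carol.
So Carol = 4.

4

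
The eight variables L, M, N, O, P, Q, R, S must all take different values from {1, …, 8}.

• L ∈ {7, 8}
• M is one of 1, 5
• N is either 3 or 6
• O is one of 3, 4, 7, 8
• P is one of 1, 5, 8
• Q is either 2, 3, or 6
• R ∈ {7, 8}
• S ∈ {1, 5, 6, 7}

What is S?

The 8 variables draw from only 8 values {1, 2, 3, 4, 5, 6, 7, 8}, so each is used; only Q can be 2, hence Q = 2.
Among the 7 still-open variables, 4 fits only O (and all 7 values in {1, 3, 4, 5, 6, 7, 8} must be used), so O = 4.
Among the 6 still-open variables, 3 fits only N (and all 6 values in {1, 3, 5, 6, 7, 8} must be used), so N = 3.
The 5 still-open variables draw from only 5 values {1, 5, 6, 7, 8}, so each is used; only S can be 6, hence S = 6.

6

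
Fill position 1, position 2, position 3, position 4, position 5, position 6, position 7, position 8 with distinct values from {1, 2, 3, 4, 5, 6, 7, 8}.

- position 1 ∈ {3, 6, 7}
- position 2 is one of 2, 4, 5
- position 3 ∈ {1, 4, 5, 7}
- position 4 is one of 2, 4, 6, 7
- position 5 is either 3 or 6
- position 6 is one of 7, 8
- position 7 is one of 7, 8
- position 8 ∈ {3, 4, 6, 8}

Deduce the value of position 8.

4

Among the 8 variables, 1 fits only position 3 (and all 8 values in {1, 2, 3, 4, 5, 6, 7, 8} must be used), so position 3 = 1.
The 7 still-open variables together cover exactly {2, 3, 4, 5, 6, 7, 8} — 7 values for 7 variables — and 5 appears only in position 2's list, so position 2 = 5.
Among the 6 still-open variables, 2 fits only position 4 (and all 6 values in {2, 3, 4, 6, 7, 8} must be used), so position 4 = 2.
The 5 still-open variables together cover exactly {3, 4, 6, 7, 8} — 5 values for 5 variables — and 4 appears only in position 8's list, so position 8 = 4.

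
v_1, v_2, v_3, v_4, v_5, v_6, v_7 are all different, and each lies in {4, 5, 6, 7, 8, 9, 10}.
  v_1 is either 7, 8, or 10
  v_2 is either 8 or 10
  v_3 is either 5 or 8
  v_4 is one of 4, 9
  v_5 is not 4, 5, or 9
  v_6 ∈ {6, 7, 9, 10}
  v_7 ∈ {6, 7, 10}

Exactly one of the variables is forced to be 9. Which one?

v_6

The 7 variables draw from only 7 values {4, 5, 6, 7, 8, 9, 10}, so each is used; only v_4 can be 4, hence v_4 = 4.
The 6 still-open variables together cover exactly {5, 6, 7, 8, 9, 10} — 6 values for 6 variables — and 5 appears only in v_3's list, so v_3 = 5.
The 5 still-open variables draw from only 5 values {6, 7, 8, 9, 10}, so each is used; only v_6 can be 9, hence v_6 = 9.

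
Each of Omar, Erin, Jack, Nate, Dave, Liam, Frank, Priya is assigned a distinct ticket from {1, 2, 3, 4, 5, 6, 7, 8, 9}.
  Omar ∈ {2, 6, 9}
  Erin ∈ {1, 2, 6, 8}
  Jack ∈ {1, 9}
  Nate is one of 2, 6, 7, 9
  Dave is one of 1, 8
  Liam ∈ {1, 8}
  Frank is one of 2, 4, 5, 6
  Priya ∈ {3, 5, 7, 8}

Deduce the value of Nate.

The 2 variables Dave and Liam are confined to {1, 8}, which locks those values in; drop them from Erin, Jack, Priya.
Jack has just one choice, so Jack = 9. Eliminate 9 elsewhere: Omar, Nate.
The 2 variables Omar and Erin are confined to {2, 6}, which locks those values in; drop them from Nate, Frank.
So Nate = 7.

7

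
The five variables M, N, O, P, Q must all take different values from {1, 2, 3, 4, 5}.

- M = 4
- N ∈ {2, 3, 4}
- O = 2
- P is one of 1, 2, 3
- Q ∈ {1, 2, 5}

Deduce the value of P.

1

M must be 4 (only option left). Eliminate 4 elsewhere: N.
O has just one choice, so O = 2. So N, P, Q can't be 2.
N's domain is down to {3}, so N = 3. So P can't be 3.
So P = 1.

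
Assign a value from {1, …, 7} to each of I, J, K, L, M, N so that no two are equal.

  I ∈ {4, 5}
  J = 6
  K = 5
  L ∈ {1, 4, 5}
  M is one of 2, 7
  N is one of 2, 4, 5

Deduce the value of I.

4

J's domain is down to {6}, so J = 6.
That leaves K = 5. So I, L, N can't be 5.
So I = 4.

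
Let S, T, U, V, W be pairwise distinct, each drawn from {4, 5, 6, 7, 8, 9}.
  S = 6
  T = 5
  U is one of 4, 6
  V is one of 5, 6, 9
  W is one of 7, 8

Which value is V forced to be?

9

S must be 6 (only option left). So U, V can't be 6.
T has just one choice, so T = 5. Remove 5 from V.
So V = 9.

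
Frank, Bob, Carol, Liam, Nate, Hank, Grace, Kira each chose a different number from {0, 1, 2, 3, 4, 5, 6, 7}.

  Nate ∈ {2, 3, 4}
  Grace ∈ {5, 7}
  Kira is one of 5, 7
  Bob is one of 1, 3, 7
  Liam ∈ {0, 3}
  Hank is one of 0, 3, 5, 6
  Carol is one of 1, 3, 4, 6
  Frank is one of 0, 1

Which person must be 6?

The 8 variables together cover exactly {0, 1, 2, 3, 4, 5, 6, 7} — 8 values for 8 variables — and 2 appears only in Nate's list, so Nate = 2.
The 7 still-open variables draw from only 7 values {0, 1, 3, 4, 5, 6, 7}, so each is used; only Carol can be 4, hence Carol = 4.
Among the 6 still-open variables, 6 fits only Hank (and all 6 values in {0, 1, 3, 5, 6, 7} must be used), so Hank = 6.

Hank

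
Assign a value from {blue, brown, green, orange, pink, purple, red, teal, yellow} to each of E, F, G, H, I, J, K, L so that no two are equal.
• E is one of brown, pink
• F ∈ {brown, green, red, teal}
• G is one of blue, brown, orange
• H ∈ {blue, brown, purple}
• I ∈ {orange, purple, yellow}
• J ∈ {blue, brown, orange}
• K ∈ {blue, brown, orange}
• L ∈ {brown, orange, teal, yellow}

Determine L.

The 3 variables G, J, K are confined to {blue, brown, orange}, which locks those values in; drop them from E, F, H, I, L.
E's domain is down to {pink}, so E = pink.
H has just one choice, so H = purple. So I can't be purple.
I's domain is down to {yellow}, so I = yellow. Strike yellow from L.
So L = teal.

teal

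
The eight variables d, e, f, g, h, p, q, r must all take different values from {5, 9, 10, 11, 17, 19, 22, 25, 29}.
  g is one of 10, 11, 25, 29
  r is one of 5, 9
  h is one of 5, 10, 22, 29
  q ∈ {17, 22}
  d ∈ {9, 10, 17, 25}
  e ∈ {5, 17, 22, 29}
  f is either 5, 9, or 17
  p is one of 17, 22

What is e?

29

The 8 variables together cover exactly {5, 9, 10, 11, 17, 22, 25, 29} — 8 values for 8 variables — and 11 appears only in g's list, so g = 11.
The 7 still-open variables draw from only 7 values {5, 9, 10, 17, 22, 25, 29}, so each is used; only d can be 25, hence d = 25.
The 6 still-open variables together cover exactly {5, 9, 10, 17, 22, 29} — 6 values for 6 variables — and 10 appears only in h's list, so h = 10.
The 5 still-open variables draw from only 5 values {5, 9, 17, 22, 29}, so each is used; only e can be 29, hence e = 29.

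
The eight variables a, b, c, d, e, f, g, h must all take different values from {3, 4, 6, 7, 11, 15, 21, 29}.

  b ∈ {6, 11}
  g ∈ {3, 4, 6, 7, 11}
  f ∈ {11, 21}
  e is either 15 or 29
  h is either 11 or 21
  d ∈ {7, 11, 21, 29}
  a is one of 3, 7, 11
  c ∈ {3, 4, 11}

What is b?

6

The 8 variables together cover exactly {3, 4, 6, 7, 11, 15, 21, 29} — 8 values for 8 variables — and 15 appears only in e's list, so e = 15.
Among the 7 still-open variables, 29 fits only d (and all 7 values in {3, 4, 6, 7, 11, 21, 29} must be used), so d = 29.
f and h between them cover only {11, 21} — a naked pair. Remove those values from a, b, c, g.
So b = 6.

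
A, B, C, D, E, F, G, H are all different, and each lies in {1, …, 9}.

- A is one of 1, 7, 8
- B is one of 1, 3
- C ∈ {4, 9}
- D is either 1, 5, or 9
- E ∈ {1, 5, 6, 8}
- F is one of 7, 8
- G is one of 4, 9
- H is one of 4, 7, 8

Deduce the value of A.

Among the 8 variables, 3 fits only B (and all 8 values in {1, 3, 4, 5, 6, 7, 8, 9} must be used), so B = 3.
The 7 still-open variables draw from only 7 values {1, 4, 5, 6, 7, 8, 9}, so each is used; only E can be 6, hence E = 6.
The 6 still-open variables together cover exactly {1, 4, 5, 7, 8, 9} — 6 values for 6 variables — and 5 appears only in D's list, so D = 5.
Among the 5 still-open variables, 1 fits only A (and all 5 values in {1, 4, 7, 8, 9} must be used), so A = 1.

1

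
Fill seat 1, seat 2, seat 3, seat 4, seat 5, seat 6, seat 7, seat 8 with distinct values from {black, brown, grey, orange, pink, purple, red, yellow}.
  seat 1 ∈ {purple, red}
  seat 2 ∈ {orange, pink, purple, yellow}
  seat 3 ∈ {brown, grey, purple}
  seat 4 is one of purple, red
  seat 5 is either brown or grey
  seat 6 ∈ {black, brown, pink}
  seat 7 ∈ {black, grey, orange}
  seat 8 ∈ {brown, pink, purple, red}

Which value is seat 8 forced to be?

pink

The 8 variables together cover exactly {black, brown, grey, orange, pink, purple, red, yellow} — 8 values for 8 variables — and yellow appears only in seat 2's list, so seat 2 = yellow.
Among the 7 still-open variables, orange fits only seat 7 (and all 7 values in {black, brown, grey, orange, pink, purple, red} must be used), so seat 7 = orange.
Among the 6 still-open variables, black fits only seat 6 (and all 6 values in {black, brown, grey, pink, purple, red} must be used), so seat 6 = black.
The 5 still-open variables draw from only 5 values {brown, grey, pink, purple, red}, so each is used; only seat 8 can be pink, hence seat 8 = pink.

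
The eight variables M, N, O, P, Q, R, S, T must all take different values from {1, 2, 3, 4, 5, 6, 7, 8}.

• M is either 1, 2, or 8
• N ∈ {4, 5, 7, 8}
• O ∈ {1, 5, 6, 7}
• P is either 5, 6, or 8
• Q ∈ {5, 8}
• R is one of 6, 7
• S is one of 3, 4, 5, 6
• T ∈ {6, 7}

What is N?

4

The 8 variables draw from only 8 values {1, 2, 3, 4, 5, 6, 7, 8}, so each is used; only M can be 2, hence M = 2.
The 7 still-open variables together cover exactly {1, 3, 4, 5, 6, 7, 8} — 7 values for 7 variables — and 1 appears only in O's list, so O = 1.
The 6 still-open variables together cover exactly {3, 4, 5, 6, 7, 8} — 6 values for 6 variables — and 3 appears only in S's list, so S = 3.
The 5 still-open variables draw from only 5 values {4, 5, 6, 7, 8}, so each is used; only N can be 4, hence N = 4.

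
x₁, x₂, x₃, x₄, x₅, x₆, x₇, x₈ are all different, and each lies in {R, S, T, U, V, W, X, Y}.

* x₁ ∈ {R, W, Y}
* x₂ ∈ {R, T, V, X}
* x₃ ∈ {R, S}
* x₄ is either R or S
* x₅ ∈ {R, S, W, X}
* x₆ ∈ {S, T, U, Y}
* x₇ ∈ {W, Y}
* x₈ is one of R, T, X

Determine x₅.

X

The 8 variables draw from only 8 values {R, S, T, U, V, W, X, Y}, so each is used; only x₆ can be U, hence x₆ = U.
The 7 still-open variables draw from only 7 values {R, S, T, V, W, X, Y}, so each is used; only x₂ can be V, hence x₂ = V.
The 6 still-open variables together cover exactly {R, S, T, W, X, Y} — 6 values for 6 variables — and T appears only in x₈'s list, so x₈ = T.
Among the 5 still-open variables, X fits only x₅ (and all 5 values in {R, S, W, X, Y} must be used), so x₅ = X.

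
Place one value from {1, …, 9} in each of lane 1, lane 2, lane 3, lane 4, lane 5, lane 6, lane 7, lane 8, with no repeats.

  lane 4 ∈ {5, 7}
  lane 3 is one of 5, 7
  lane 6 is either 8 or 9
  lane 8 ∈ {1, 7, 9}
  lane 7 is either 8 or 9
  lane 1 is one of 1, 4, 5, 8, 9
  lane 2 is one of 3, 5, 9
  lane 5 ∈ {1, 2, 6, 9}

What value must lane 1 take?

4

lane 3 and lane 4 between them cover only {5, 7} — a naked pair. Remove those values from lane 1, lane 2, lane 8.
lane 6 and lane 7 share exactly the 2 values {8, 9}; by pigeonhole those values go to them, so strike 8, 9 from lane 1, lane 2, lane 5, lane 8.
lane 2 must be 3 (only option left).
lane 8's domain is down to {1}, so lane 8 = 1. Eliminate 1 elsewhere: lane 1, lane 5.
So lane 1 = 4.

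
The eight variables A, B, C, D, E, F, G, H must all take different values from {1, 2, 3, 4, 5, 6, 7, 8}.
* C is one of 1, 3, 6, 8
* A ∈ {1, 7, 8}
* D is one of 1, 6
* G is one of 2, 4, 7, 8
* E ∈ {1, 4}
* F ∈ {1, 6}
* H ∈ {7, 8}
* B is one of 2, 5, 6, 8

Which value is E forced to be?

The 8 variables together cover exactly {1, 2, 3, 4, 5, 6, 7, 8} — 8 values for 8 variables — and 3 appears only in C's list, so C = 3.
The 7 still-open variables draw from only 7 values {1, 2, 4, 5, 6, 7, 8}, so each is used; only B can be 5, hence B = 5.
The 6 still-open variables together cover exactly {1, 2, 4, 6, 7, 8} — 6 values for 6 variables — and 2 appears only in G's list, so G = 2.
Among the 5 still-open variables, 4 fits only E (and all 5 values in {1, 4, 6, 7, 8} must be used), so E = 4.

4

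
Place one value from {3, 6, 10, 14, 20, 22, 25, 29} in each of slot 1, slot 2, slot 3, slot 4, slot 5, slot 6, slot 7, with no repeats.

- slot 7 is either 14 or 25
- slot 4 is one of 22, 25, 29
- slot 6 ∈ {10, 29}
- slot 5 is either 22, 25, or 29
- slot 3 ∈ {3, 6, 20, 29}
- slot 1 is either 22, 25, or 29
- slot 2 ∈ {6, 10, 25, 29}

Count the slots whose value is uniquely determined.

3

slot 1, slot 4, slot 5 share exactly the 3 values {22, 25, 29}; by pigeonhole those values go to them, so strike 22, 25, 29 from slot 2, slot 3, slot 6, slot 7.
That leaves slot 6 = 10. Remove 10 from slot 2.
slot 7 has just one choice, so slot 7 = 14.
That leaves slot 2 = 6. Eliminate 6 elsewhere: slot 3.
Determined: slot 2=6, slot 6=10, slot 7=14. The other slots each still have more than one consistent value. That makes 3.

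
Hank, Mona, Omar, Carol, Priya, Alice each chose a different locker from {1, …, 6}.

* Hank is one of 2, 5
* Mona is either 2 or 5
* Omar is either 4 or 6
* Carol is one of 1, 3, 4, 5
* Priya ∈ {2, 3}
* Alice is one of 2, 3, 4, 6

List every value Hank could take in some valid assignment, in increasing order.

2, 5

The 6 variables together cover exactly {1, 2, 3, 4, 5, 6} — 6 values for 6 variables — and 1 appears only in Carol's list, so Carol = 1.
The 2 variables Hank and Mona are confined to {2, 5}, which locks those values in; drop them from Priya, Alice.
Priya must be 3 (only option left). Strike 3 from Alice.
No further eliminations apply; Hank can still be any of 2, 5.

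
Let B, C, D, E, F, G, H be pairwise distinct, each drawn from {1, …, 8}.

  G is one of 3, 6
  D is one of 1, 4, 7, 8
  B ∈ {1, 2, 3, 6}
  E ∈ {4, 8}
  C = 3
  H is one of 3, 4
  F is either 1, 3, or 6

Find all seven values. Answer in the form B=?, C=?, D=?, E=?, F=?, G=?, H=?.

B=2, C=3, D=7, E=8, F=1, G=6, H=4

C must be 3 (only option left). So B, F, G, H can't be 3.
That leaves G = 6. So B, F can't be 6.
H must be 4 (only option left). Remove 4 from D, E.
That leaves E = 8. So D can't be 8.
F's domain is down to {1}, so F = 1. Eliminate 1 elsewhere: B, D.
B's domain is down to {2}, so B = 2.
D has just one choice, so D = 7.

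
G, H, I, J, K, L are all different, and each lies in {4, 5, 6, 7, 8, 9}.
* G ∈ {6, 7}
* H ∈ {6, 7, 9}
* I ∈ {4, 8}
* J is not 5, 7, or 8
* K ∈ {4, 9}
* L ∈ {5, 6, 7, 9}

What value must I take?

The 6 variables draw from only 6 values {4, 5, 6, 7, 8, 9}, so each is used; only L can be 5, hence L = 5.
Among the 5 still-open variables, 8 fits only I (and all 5 values in {4, 6, 7, 8, 9} must be used), so I = 8.

8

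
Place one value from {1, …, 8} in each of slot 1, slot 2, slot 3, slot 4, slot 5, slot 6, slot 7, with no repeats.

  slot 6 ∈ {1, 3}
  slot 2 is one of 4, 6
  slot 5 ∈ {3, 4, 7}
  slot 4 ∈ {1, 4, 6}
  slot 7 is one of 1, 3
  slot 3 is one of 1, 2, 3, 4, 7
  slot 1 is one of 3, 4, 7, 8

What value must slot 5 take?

7

The 7 variables together cover exactly {1, 2, 3, 4, 6, 7, 8} — 7 values for 7 variables — and 2 appears only in slot 3's list, so slot 3 = 2.
The 6 still-open variables together cover exactly {1, 3, 4, 6, 7, 8} — 6 values for 6 variables — and 8 appears only in slot 1's list, so slot 1 = 8.
The 5 still-open variables together cover exactly {1, 3, 4, 6, 7} — 5 values for 5 variables — and 7 appears only in slot 5's list, so slot 5 = 7.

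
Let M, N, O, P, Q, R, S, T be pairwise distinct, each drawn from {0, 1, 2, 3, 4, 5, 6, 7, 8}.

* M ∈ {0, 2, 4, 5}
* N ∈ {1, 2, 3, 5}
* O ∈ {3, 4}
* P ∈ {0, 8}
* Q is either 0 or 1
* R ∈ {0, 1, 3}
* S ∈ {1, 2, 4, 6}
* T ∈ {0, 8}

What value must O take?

4

The 8 variables together cover exactly {0, 1, 2, 3, 4, 5, 6, 8} — 8 values for 8 variables — and 6 appears only in S's list, so S = 6.
P and T share exactly the 2 values {0, 8}; by pigeonhole those values go to them, so strike 0, 8 from M, Q, R.
That leaves Q = 1. So N, R can't be 1.
R's domain is down to {3}, so R = 3. Strike 3 from N, O.
So O = 4.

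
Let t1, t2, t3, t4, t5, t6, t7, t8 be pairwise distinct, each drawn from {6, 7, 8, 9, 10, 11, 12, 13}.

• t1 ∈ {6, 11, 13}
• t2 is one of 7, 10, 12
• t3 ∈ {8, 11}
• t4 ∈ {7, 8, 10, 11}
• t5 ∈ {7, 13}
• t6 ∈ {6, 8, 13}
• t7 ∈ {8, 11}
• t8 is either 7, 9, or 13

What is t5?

7

The 8 variables together cover exactly {6, 7, 8, 9, 10, 11, 12, 13} — 8 values for 8 variables — and 9 appears only in t8's list, so t8 = 9.
The 7 still-open variables together cover exactly {6, 7, 8, 10, 11, 12, 13} — 7 values for 7 variables — and 12 appears only in t2's list, so t2 = 12.
The 6 still-open variables together cover exactly {6, 7, 8, 10, 11, 13} — 6 values for 6 variables — and 10 appears only in t4's list, so t4 = 10.
The 5 still-open variables together cover exactly {6, 7, 8, 11, 13} — 5 values for 5 variables — and 7 appears only in t5's list, so t5 = 7.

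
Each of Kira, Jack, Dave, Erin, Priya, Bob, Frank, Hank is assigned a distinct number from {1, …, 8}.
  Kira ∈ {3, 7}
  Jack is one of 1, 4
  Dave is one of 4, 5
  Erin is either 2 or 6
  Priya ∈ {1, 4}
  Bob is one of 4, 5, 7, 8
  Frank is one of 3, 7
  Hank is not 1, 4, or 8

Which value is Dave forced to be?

5

The 8 variables together cover exactly {1, 2, 3, 4, 5, 6, 7, 8} — 8 values for 8 variables — and 8 appears only in Bob's list, so Bob = 8.
Kira and Frank between them cover only {3, 7} — a naked pair. Remove those values from Hank.
Jack and Priya share exactly the 2 values {1, 4}; by pigeonhole those values go to them, so strike 1, 4 from Dave.
So Dave = 5.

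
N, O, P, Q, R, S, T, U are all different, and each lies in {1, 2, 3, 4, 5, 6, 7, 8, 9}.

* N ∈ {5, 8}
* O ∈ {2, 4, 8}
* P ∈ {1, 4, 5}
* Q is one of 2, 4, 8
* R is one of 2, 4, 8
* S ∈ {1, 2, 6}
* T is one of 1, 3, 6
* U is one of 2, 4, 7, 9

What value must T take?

O, Q, R between them cover only {2, 4, 8} — a naked triple. Remove those values from N, P, S, U.
N has just one choice, so N = 5. Strike 5 from P.
P has just one choice, so P = 1. Eliminate 1 elsewhere: S, T.
That leaves S = 6. Strike 6 from T.
So T = 3.

3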